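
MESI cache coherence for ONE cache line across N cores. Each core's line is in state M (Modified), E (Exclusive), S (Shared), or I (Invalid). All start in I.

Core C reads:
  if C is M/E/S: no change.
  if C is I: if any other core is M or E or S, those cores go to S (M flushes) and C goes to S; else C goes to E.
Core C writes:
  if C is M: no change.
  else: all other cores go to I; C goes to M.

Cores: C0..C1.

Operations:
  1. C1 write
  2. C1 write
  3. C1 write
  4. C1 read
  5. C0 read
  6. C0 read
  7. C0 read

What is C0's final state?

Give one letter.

Op 1: C1 write [C1 write: invalidate none -> C1=M] -> [I,M]
Op 2: C1 write [C1 write: already M (modified), no change] -> [I,M]
Op 3: C1 write [C1 write: already M (modified), no change] -> [I,M]
Op 4: C1 read [C1 read: already in M, no change] -> [I,M]
Op 5: C0 read [C0 read from I: others=['C1=M'] -> C0=S, others downsized to S] -> [S,S]
Op 6: C0 read [C0 read: already in S, no change] -> [S,S]
Op 7: C0 read [C0 read: already in S, no change] -> [S,S]

Answer: S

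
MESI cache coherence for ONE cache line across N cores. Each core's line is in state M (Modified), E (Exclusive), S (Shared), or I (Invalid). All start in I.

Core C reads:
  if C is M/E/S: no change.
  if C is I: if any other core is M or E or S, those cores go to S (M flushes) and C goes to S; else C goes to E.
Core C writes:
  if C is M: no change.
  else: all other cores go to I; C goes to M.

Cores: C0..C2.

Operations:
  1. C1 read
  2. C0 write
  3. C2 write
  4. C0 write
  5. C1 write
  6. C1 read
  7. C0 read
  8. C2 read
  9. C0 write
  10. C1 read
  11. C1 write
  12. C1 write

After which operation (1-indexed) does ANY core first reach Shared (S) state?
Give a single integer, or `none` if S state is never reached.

Answer: 7

Derivation:
Op 1: C1 read [C1 read from I: no other sharers -> C1=E (exclusive)] -> [I,E,I]
Op 2: C0 write [C0 write: invalidate ['C1=E'] -> C0=M] -> [M,I,I]
Op 3: C2 write [C2 write: invalidate ['C0=M'] -> C2=M] -> [I,I,M]
Op 4: C0 write [C0 write: invalidate ['C2=M'] -> C0=M] -> [M,I,I]
Op 5: C1 write [C1 write: invalidate ['C0=M'] -> C1=M] -> [I,M,I]
Op 6: C1 read [C1 read: already in M, no change] -> [I,M,I]
Op 7: C0 read [C0 read from I: others=['C1=M'] -> C0=S, others downsized to S] -> [S,S,I]
  -> First S state at op 7; remaining ops need not be traced.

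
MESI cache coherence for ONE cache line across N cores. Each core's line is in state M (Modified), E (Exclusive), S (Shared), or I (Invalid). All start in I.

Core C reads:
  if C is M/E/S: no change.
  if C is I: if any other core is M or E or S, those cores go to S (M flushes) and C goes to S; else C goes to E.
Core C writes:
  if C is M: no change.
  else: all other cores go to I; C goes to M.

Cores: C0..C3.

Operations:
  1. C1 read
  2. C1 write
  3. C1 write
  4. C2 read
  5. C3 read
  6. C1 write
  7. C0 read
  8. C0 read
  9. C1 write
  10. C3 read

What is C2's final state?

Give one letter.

Op 1: C1 read [C1 read from I: no other sharers -> C1=E (exclusive)] -> [I,E,I,I]
Op 2: C1 write [C1 write: invalidate none -> C1=M] -> [I,M,I,I]
Op 3: C1 write [C1 write: already M (modified), no change] -> [I,M,I,I]
Op 4: C2 read [C2 read from I: others=['C1=M'] -> C2=S, others downsized to S] -> [I,S,S,I]
Op 5: C3 read [C3 read from I: others=['C1=S', 'C2=S'] -> C3=S, others downsized to S] -> [I,S,S,S]
Op 6: C1 write [C1 write: invalidate ['C2=S', 'C3=S'] -> C1=M] -> [I,M,I,I]
Op 7: C0 read [C0 read from I: others=['C1=M'] -> C0=S, others downsized to S] -> [S,S,I,I]
Op 8: C0 read [C0 read: already in S, no change] -> [S,S,I,I]
Op 9: C1 write [C1 write: invalidate ['C0=S'] -> C1=M] -> [I,M,I,I]
Op 10: C3 read [C3 read from I: others=['C1=M'] -> C3=S, others downsized to S] -> [I,S,I,S]

Answer: I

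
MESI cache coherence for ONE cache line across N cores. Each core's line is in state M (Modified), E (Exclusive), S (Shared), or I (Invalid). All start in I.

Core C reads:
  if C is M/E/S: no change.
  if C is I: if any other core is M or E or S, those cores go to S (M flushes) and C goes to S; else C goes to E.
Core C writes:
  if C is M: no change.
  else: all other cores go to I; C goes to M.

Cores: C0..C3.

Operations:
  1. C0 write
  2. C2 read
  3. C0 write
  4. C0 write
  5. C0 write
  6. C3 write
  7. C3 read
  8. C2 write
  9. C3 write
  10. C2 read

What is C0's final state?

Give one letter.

Op 1: C0 write [C0 write: invalidate none -> C0=M] -> [M,I,I,I]
Op 2: C2 read [C2 read from I: others=['C0=M'] -> C2=S, others downsized to S] -> [S,I,S,I]
Op 3: C0 write [C0 write: invalidate ['C2=S'] -> C0=M] -> [M,I,I,I]
Op 4: C0 write [C0 write: already M (modified), no change] -> [M,I,I,I]
Op 5: C0 write [C0 write: already M (modified), no change] -> [M,I,I,I]
Op 6: C3 write [C3 write: invalidate ['C0=M'] -> C3=M] -> [I,I,I,M]
Op 7: C3 read [C3 read: already in M, no change] -> [I,I,I,M]
Op 8: C2 write [C2 write: invalidate ['C3=M'] -> C2=M] -> [I,I,M,I]
Op 9: C3 write [C3 write: invalidate ['C2=M'] -> C3=M] -> [I,I,I,M]
Op 10: C2 read [C2 read from I: others=['C3=M'] -> C2=S, others downsized to S] -> [I,I,S,S]

Answer: I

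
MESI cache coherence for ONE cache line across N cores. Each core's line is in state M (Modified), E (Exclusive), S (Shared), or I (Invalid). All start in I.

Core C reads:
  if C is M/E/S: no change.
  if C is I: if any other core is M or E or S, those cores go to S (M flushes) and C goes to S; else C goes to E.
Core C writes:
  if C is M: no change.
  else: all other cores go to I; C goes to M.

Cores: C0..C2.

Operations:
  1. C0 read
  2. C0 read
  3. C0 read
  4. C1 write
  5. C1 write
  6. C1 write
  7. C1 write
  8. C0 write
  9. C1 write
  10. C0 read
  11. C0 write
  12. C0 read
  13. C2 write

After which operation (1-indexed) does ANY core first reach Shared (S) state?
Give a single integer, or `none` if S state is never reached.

Op 1: C0 read [C0 read from I: no other sharers -> C0=E (exclusive)] -> [E,I,I]
Op 2: C0 read [C0 read: already in E, no change] -> [E,I,I]
Op 3: C0 read [C0 read: already in E, no change] -> [E,I,I]
Op 4: C1 write [C1 write: invalidate ['C0=E'] -> C1=M] -> [I,M,I]
Op 5: C1 write [C1 write: already M (modified), no change] -> [I,M,I]
Op 6: C1 write [C1 write: already M (modified), no change] -> [I,M,I]
Op 7: C1 write [C1 write: already M (modified), no change] -> [I,M,I]
Op 8: C0 write [C0 write: invalidate ['C1=M'] -> C0=M] -> [M,I,I]
Op 9: C1 write [C1 write: invalidate ['C0=M'] -> C1=M] -> [I,M,I]
Op 10: C0 read [C0 read from I: others=['C1=M'] -> C0=S, others downsized to S] -> [S,S,I]
  -> First S state at op 10; remaining ops need not be traced.

Answer: 10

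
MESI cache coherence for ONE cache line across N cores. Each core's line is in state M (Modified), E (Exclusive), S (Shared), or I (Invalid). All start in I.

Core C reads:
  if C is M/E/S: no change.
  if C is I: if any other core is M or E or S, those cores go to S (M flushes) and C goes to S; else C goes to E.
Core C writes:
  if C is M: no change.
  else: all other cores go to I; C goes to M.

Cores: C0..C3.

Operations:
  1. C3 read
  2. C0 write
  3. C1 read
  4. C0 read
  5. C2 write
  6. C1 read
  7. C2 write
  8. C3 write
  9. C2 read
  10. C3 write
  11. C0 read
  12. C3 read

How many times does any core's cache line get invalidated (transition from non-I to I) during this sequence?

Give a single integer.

Answer: 6

Derivation:
Op 1: C3 read [C3 read from I: no other sharers -> C3=E (exclusive)] -> [I,I,I,E] (invalidations this op: 0; running total: 0)
Op 2: C0 write [C0 write: invalidate ['C3=E'] -> C0=M] -> [M,I,I,I] (invalidations this op: 1; running total: 1)
Op 3: C1 read [C1 read from I: others=['C0=M'] -> C1=S, others downsized to S] -> [S,S,I,I] (invalidations this op: 0; running total: 1)
Op 4: C0 read [C0 read: already in S, no change] -> [S,S,I,I] (invalidations this op: 0; running total: 1)
Op 5: C2 write [C2 write: invalidate ['C0=S', 'C1=S'] -> C2=M] -> [I,I,M,I] (invalidations this op: 2; running total: 3)
Op 6: C1 read [C1 read from I: others=['C2=M'] -> C1=S, others downsized to S] -> [I,S,S,I] (invalidations this op: 0; running total: 3)
Op 7: C2 write [C2 write: invalidate ['C1=S'] -> C2=M] -> [I,I,M,I] (invalidations this op: 1; running total: 4)
Op 8: C3 write [C3 write: invalidate ['C2=M'] -> C3=M] -> [I,I,I,M] (invalidations this op: 1; running total: 5)
Op 9: C2 read [C2 read from I: others=['C3=M'] -> C2=S, others downsized to S] -> [I,I,S,S] (invalidations this op: 0; running total: 5)
Op 10: C3 write [C3 write: invalidate ['C2=S'] -> C3=M] -> [I,I,I,M] (invalidations this op: 1; running total: 6)
Op 11: C0 read [C0 read from I: others=['C3=M'] -> C0=S, others downsized to S] -> [S,I,I,S] (invalidations this op: 0; running total: 6)
Op 12: C3 read [C3 read: already in S, no change] -> [S,I,I,S] (invalidations this op: 0; running total: 6)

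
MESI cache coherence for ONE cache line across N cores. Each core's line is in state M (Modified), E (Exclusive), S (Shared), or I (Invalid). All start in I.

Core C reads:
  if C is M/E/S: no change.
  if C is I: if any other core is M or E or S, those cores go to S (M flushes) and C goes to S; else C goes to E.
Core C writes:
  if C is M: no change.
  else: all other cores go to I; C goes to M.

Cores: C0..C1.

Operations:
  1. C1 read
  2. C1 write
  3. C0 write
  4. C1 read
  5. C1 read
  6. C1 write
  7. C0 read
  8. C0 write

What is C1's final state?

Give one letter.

Answer: I

Derivation:
Op 1: C1 read [C1 read from I: no other sharers -> C1=E (exclusive)] -> [I,E]
Op 2: C1 write [C1 write: invalidate none -> C1=M] -> [I,M]
Op 3: C0 write [C0 write: invalidate ['C1=M'] -> C0=M] -> [M,I]
Op 4: C1 read [C1 read from I: others=['C0=M'] -> C1=S, others downsized to S] -> [S,S]
Op 5: C1 read [C1 read: already in S, no change] -> [S,S]
Op 6: C1 write [C1 write: invalidate ['C0=S'] -> C1=M] -> [I,M]
Op 7: C0 read [C0 read from I: others=['C1=M'] -> C0=S, others downsized to S] -> [S,S]
Op 8: C0 write [C0 write: invalidate ['C1=S'] -> C0=M] -> [M,I]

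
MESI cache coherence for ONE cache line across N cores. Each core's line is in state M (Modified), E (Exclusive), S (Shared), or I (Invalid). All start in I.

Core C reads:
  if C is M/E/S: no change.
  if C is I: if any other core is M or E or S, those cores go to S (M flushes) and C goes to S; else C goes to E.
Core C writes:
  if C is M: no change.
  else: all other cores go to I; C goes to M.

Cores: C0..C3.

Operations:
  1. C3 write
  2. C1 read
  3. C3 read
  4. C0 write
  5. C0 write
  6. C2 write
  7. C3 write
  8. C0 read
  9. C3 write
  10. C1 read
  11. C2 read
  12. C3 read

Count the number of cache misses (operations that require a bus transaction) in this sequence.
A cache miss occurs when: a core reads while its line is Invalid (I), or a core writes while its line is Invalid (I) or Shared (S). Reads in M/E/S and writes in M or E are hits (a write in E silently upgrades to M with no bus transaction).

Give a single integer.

Answer: 9

Derivation:
Op 1: C3 write [C3 write: invalidate none -> C3=M] -> [I,I,I,M] [MISS #1: write from I]
Op 2: C1 read [C1 read from I: others=['C3=M'] -> C1=S, others downsized to S] -> [I,S,I,S] [MISS #2: read from I]
Op 3: C3 read [C3 read: already in S, no change] -> [I,S,I,S] [hit: read from S]
Op 4: C0 write [C0 write: invalidate ['C1=S', 'C3=S'] -> C0=M] -> [M,I,I,I] [MISS #3: write from I]
Op 5: C0 write [C0 write: already M (modified), no change] -> [M,I,I,I] [hit: write from M]
Op 6: C2 write [C2 write: invalidate ['C0=M'] -> C2=M] -> [I,I,M,I] [MISS #4: write from I]
Op 7: C3 write [C3 write: invalidate ['C2=M'] -> C3=M] -> [I,I,I,M] [MISS #5: write from I]
Op 8: C0 read [C0 read from I: others=['C3=M'] -> C0=S, others downsized to S] -> [S,I,I,S] [MISS #6: read from I]
Op 9: C3 write [C3 write: invalidate ['C0=S'] -> C3=M] -> [I,I,I,M] [MISS #7: write from S]
Op 10: C1 read [C1 read from I: others=['C3=M'] -> C1=S, others downsized to S] -> [I,S,I,S] [MISS #8: read from I]
Op 11: C2 read [C2 read from I: others=['C1=S', 'C3=S'] -> C2=S, others downsized to S] -> [I,S,S,S] [MISS #9: read from I]
Op 12: C3 read [C3 read: already in S, no change] -> [I,S,S,S] [hit: read from S]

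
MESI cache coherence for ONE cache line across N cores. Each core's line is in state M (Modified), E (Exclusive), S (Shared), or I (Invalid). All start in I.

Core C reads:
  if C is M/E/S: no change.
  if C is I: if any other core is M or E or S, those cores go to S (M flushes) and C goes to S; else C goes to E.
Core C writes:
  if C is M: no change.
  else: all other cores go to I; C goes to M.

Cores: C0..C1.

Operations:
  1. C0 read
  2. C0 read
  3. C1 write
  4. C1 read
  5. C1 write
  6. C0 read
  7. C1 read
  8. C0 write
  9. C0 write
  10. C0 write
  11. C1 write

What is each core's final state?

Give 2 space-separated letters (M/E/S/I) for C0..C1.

Answer: I M

Derivation:
Op 1: C0 read [C0 read from I: no other sharers -> C0=E (exclusive)] -> [E,I]
Op 2: C0 read [C0 read: already in E, no change] -> [E,I]
Op 3: C1 write [C1 write: invalidate ['C0=E'] -> C1=M] -> [I,M]
Op 4: C1 read [C1 read: already in M, no change] -> [I,M]
Op 5: C1 write [C1 write: already M (modified), no change] -> [I,M]
Op 6: C0 read [C0 read from I: others=['C1=M'] -> C0=S, others downsized to S] -> [S,S]
Op 7: C1 read [C1 read: already in S, no change] -> [S,S]
Op 8: C0 write [C0 write: invalidate ['C1=S'] -> C0=M] -> [M,I]
Op 9: C0 write [C0 write: already M (modified), no change] -> [M,I]
Op 10: C0 write [C0 write: already M (modified), no change] -> [M,I]
Op 11: C1 write [C1 write: invalidate ['C0=M'] -> C1=M] -> [I,M]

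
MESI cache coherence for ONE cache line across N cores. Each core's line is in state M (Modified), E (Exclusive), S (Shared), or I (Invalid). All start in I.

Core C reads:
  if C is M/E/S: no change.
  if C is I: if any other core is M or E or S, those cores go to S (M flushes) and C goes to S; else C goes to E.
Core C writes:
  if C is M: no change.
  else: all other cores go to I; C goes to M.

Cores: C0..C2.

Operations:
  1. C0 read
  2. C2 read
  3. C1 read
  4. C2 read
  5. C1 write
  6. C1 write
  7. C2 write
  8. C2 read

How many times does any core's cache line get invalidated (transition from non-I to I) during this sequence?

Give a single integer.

Op 1: C0 read [C0 read from I: no other sharers -> C0=E (exclusive)] -> [E,I,I] (invalidations this op: 0; running total: 0)
Op 2: C2 read [C2 read from I: others=['C0=E'] -> C2=S, others downsized to S] -> [S,I,S] (invalidations this op: 0; running total: 0)
Op 3: C1 read [C1 read from I: others=['C0=S', 'C2=S'] -> C1=S, others downsized to S] -> [S,S,S] (invalidations this op: 0; running total: 0)
Op 4: C2 read [C2 read: already in S, no change] -> [S,S,S] (invalidations this op: 0; running total: 0)
Op 5: C1 write [C1 write: invalidate ['C0=S', 'C2=S'] -> C1=M] -> [I,M,I] (invalidations this op: 2; running total: 2)
Op 6: C1 write [C1 write: already M (modified), no change] -> [I,M,I] (invalidations this op: 0; running total: 2)
Op 7: C2 write [C2 write: invalidate ['C1=M'] -> C2=M] -> [I,I,M] (invalidations this op: 1; running total: 3)
Op 8: C2 read [C2 read: already in M, no change] -> [I,I,M] (invalidations this op: 0; running total: 3)

Answer: 3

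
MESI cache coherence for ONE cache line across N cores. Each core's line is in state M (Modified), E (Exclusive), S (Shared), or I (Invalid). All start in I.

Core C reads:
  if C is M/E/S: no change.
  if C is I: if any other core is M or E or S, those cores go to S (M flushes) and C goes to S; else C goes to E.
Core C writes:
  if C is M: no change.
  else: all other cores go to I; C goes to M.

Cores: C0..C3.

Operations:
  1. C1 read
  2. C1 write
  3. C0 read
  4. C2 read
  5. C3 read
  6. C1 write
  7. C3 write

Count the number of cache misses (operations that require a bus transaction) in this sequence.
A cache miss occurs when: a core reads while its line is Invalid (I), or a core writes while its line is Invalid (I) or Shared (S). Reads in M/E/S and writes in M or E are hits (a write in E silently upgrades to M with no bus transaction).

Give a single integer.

Answer: 6

Derivation:
Op 1: C1 read [C1 read from I: no other sharers -> C1=E (exclusive)] -> [I,E,I,I] [MISS #1: read from I]
Op 2: C1 write [C1 write: invalidate none -> C1=M] -> [I,M,I,I] [hit: write from E is a silent E->M upgrade, no bus transaction]
Op 3: C0 read [C0 read from I: others=['C1=M'] -> C0=S, others downsized to S] -> [S,S,I,I] [MISS #2: read from I]
Op 4: C2 read [C2 read from I: others=['C0=S', 'C1=S'] -> C2=S, others downsized to S] -> [S,S,S,I] [MISS #3: read from I]
Op 5: C3 read [C3 read from I: others=['C0=S', 'C1=S', 'C2=S'] -> C3=S, others downsized to S] -> [S,S,S,S] [MISS #4: read from I]
Op 6: C1 write [C1 write: invalidate ['C0=S', 'C2=S', 'C3=S'] -> C1=M] -> [I,M,I,I] [MISS #5: write from S]
Op 7: C3 write [C3 write: invalidate ['C1=M'] -> C3=M] -> [I,I,I,M] [MISS #6: write from I]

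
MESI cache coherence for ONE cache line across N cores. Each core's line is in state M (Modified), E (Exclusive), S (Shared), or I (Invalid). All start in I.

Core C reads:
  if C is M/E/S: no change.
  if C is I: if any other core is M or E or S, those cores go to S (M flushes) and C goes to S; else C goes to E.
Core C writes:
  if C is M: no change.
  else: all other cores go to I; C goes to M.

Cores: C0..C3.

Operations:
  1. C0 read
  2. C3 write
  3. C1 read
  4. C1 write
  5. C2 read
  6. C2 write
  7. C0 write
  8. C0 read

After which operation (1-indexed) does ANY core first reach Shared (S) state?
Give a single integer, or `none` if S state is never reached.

Answer: 3

Derivation:
Op 1: C0 read [C0 read from I: no other sharers -> C0=E (exclusive)] -> [E,I,I,I]
Op 2: C3 write [C3 write: invalidate ['C0=E'] -> C3=M] -> [I,I,I,M]
Op 3: C1 read [C1 read from I: others=['C3=M'] -> C1=S, others downsized to S] -> [I,S,I,S]
  -> First S state at op 3; remaining ops need not be traced.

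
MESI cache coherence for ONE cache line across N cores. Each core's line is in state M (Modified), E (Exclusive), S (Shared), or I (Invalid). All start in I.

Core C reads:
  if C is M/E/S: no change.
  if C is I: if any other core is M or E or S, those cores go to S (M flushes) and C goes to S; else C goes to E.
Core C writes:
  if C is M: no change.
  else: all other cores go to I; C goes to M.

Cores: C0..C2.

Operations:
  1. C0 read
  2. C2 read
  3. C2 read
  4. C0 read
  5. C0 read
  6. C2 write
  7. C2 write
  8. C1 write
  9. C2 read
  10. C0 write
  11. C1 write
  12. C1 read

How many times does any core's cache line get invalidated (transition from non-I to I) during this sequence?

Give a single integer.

Answer: 5

Derivation:
Op 1: C0 read [C0 read from I: no other sharers -> C0=E (exclusive)] -> [E,I,I] (invalidations this op: 0; running total: 0)
Op 2: C2 read [C2 read from I: others=['C0=E'] -> C2=S, others downsized to S] -> [S,I,S] (invalidations this op: 0; running total: 0)
Op 3: C2 read [C2 read: already in S, no change] -> [S,I,S] (invalidations this op: 0; running total: 0)
Op 4: C0 read [C0 read: already in S, no change] -> [S,I,S] (invalidations this op: 0; running total: 0)
Op 5: C0 read [C0 read: already in S, no change] -> [S,I,S] (invalidations this op: 0; running total: 0)
Op 6: C2 write [C2 write: invalidate ['C0=S'] -> C2=M] -> [I,I,M] (invalidations this op: 1; running total: 1)
Op 7: C2 write [C2 write: already M (modified), no change] -> [I,I,M] (invalidations this op: 0; running total: 1)
Op 8: C1 write [C1 write: invalidate ['C2=M'] -> C1=M] -> [I,M,I] (invalidations this op: 1; running total: 2)
Op 9: C2 read [C2 read from I: others=['C1=M'] -> C2=S, others downsized to S] -> [I,S,S] (invalidations this op: 0; running total: 2)
Op 10: C0 write [C0 write: invalidate ['C1=S', 'C2=S'] -> C0=M] -> [M,I,I] (invalidations this op: 2; running total: 4)
Op 11: C1 write [C1 write: invalidate ['C0=M'] -> C1=M] -> [I,M,I] (invalidations this op: 1; running total: 5)
Op 12: C1 read [C1 read: already in M, no change] -> [I,M,I] (invalidations this op: 0; running total: 5)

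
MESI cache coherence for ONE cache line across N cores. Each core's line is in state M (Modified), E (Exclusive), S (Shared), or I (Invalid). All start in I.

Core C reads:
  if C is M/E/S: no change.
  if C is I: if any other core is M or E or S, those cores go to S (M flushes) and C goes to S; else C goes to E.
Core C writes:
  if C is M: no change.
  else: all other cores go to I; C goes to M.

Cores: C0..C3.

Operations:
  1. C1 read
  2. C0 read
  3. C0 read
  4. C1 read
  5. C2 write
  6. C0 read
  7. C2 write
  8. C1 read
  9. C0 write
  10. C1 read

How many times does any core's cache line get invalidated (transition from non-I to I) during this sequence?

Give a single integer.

Op 1: C1 read [C1 read from I: no other sharers -> C1=E (exclusive)] -> [I,E,I,I] (invalidations this op: 0; running total: 0)
Op 2: C0 read [C0 read from I: others=['C1=E'] -> C0=S, others downsized to S] -> [S,S,I,I] (invalidations this op: 0; running total: 0)
Op 3: C0 read [C0 read: already in S, no change] -> [S,S,I,I] (invalidations this op: 0; running total: 0)
Op 4: C1 read [C1 read: already in S, no change] -> [S,S,I,I] (invalidations this op: 0; running total: 0)
Op 5: C2 write [C2 write: invalidate ['C0=S', 'C1=S'] -> C2=M] -> [I,I,M,I] (invalidations this op: 2; running total: 2)
Op 6: C0 read [C0 read from I: others=['C2=M'] -> C0=S, others downsized to S] -> [S,I,S,I] (invalidations this op: 0; running total: 2)
Op 7: C2 write [C2 write: invalidate ['C0=S'] -> C2=M] -> [I,I,M,I] (invalidations this op: 1; running total: 3)
Op 8: C1 read [C1 read from I: others=['C2=M'] -> C1=S, others downsized to S] -> [I,S,S,I] (invalidations this op: 0; running total: 3)
Op 9: C0 write [C0 write: invalidate ['C1=S', 'C2=S'] -> C0=M] -> [M,I,I,I] (invalidations this op: 2; running total: 5)
Op 10: C1 read [C1 read from I: others=['C0=M'] -> C1=S, others downsized to S] -> [S,S,I,I] (invalidations this op: 0; running total: 5)

Answer: 5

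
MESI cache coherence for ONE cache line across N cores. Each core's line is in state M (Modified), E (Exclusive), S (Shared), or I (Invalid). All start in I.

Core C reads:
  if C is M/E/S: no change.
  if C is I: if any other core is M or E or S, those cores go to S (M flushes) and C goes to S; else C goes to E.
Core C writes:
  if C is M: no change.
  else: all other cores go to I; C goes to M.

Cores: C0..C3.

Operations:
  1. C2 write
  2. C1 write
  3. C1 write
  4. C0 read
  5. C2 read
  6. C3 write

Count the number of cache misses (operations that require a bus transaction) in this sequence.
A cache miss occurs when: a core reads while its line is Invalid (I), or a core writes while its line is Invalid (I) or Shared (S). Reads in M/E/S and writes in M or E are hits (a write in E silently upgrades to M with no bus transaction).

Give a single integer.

Op 1: C2 write [C2 write: invalidate none -> C2=M] -> [I,I,M,I] [MISS #1: write from I]
Op 2: C1 write [C1 write: invalidate ['C2=M'] -> C1=M] -> [I,M,I,I] [MISS #2: write from I]
Op 3: C1 write [C1 write: already M (modified), no change] -> [I,M,I,I] [hit: write from M]
Op 4: C0 read [C0 read from I: others=['C1=M'] -> C0=S, others downsized to S] -> [S,S,I,I] [MISS #3: read from I]
Op 5: C2 read [C2 read from I: others=['C0=S', 'C1=S'] -> C2=S, others downsized to S] -> [S,S,S,I] [MISS #4: read from I]
Op 6: C3 write [C3 write: invalidate ['C0=S', 'C1=S', 'C2=S'] -> C3=M] -> [I,I,I,M] [MISS #5: write from I]

Answer: 5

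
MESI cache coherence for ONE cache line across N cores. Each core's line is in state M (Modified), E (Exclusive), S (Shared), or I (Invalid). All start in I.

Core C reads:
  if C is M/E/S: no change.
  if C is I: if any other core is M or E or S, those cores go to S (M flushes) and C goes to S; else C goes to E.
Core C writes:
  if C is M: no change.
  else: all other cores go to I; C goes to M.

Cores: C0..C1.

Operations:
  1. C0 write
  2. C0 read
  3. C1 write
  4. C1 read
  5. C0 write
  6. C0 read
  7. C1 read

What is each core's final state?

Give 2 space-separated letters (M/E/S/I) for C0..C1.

Op 1: C0 write [C0 write: invalidate none -> C0=M] -> [M,I]
Op 2: C0 read [C0 read: already in M, no change] -> [M,I]
Op 3: C1 write [C1 write: invalidate ['C0=M'] -> C1=M] -> [I,M]
Op 4: C1 read [C1 read: already in M, no change] -> [I,M]
Op 5: C0 write [C0 write: invalidate ['C1=M'] -> C0=M] -> [M,I]
Op 6: C0 read [C0 read: already in M, no change] -> [M,I]
Op 7: C1 read [C1 read from I: others=['C0=M'] -> C1=S, others downsized to S] -> [S,S]

Answer: S S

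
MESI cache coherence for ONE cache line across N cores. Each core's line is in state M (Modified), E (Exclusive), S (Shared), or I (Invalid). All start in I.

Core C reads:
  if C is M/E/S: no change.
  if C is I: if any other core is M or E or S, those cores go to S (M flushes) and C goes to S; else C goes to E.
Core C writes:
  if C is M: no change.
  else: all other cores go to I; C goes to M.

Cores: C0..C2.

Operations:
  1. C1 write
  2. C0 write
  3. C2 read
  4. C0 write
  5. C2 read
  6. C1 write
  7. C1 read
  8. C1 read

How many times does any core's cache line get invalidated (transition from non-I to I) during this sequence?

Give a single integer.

Op 1: C1 write [C1 write: invalidate none -> C1=M] -> [I,M,I] (invalidations this op: 0; running total: 0)
Op 2: C0 write [C0 write: invalidate ['C1=M'] -> C0=M] -> [M,I,I] (invalidations this op: 1; running total: 1)
Op 3: C2 read [C2 read from I: others=['C0=M'] -> C2=S, others downsized to S] -> [S,I,S] (invalidations this op: 0; running total: 1)
Op 4: C0 write [C0 write: invalidate ['C2=S'] -> C0=M] -> [M,I,I] (invalidations this op: 1; running total: 2)
Op 5: C2 read [C2 read from I: others=['C0=M'] -> C2=S, others downsized to S] -> [S,I,S] (invalidations this op: 0; running total: 2)
Op 6: C1 write [C1 write: invalidate ['C0=S', 'C2=S'] -> C1=M] -> [I,M,I] (invalidations this op: 2; running total: 4)
Op 7: C1 read [C1 read: already in M, no change] -> [I,M,I] (invalidations this op: 0; running total: 4)
Op 8: C1 read [C1 read: already in M, no change] -> [I,M,I] (invalidations this op: 0; running total: 4)

Answer: 4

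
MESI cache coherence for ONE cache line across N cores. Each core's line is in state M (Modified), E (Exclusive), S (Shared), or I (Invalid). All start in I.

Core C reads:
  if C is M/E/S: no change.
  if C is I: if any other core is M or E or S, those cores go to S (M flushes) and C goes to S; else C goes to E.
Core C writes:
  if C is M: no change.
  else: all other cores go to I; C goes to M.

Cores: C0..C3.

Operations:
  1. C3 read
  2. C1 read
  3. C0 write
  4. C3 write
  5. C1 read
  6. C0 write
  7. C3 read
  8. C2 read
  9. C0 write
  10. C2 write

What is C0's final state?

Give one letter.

Op 1: C3 read [C3 read from I: no other sharers -> C3=E (exclusive)] -> [I,I,I,E]
Op 2: C1 read [C1 read from I: others=['C3=E'] -> C1=S, others downsized to S] -> [I,S,I,S]
Op 3: C0 write [C0 write: invalidate ['C1=S', 'C3=S'] -> C0=M] -> [M,I,I,I]
Op 4: C3 write [C3 write: invalidate ['C0=M'] -> C3=M] -> [I,I,I,M]
Op 5: C1 read [C1 read from I: others=['C3=M'] -> C1=S, others downsized to S] -> [I,S,I,S]
Op 6: C0 write [C0 write: invalidate ['C1=S', 'C3=S'] -> C0=M] -> [M,I,I,I]
Op 7: C3 read [C3 read from I: others=['C0=M'] -> C3=S, others downsized to S] -> [S,I,I,S]
Op 8: C2 read [C2 read from I: others=['C0=S', 'C3=S'] -> C2=S, others downsized to S] -> [S,I,S,S]
Op 9: C0 write [C0 write: invalidate ['C2=S', 'C3=S'] -> C0=M] -> [M,I,I,I]
Op 10: C2 write [C2 write: invalidate ['C0=M'] -> C2=M] -> [I,I,M,I]

Answer: I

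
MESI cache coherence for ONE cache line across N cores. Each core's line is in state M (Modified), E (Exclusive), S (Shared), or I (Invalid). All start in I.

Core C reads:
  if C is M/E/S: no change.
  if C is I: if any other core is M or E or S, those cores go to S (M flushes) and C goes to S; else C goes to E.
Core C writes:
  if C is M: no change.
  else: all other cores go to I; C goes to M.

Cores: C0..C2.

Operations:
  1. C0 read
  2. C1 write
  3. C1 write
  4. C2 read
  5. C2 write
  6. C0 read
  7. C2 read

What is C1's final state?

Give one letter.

Op 1: C0 read [C0 read from I: no other sharers -> C0=E (exclusive)] -> [E,I,I]
Op 2: C1 write [C1 write: invalidate ['C0=E'] -> C1=M] -> [I,M,I]
Op 3: C1 write [C1 write: already M (modified), no change] -> [I,M,I]
Op 4: C2 read [C2 read from I: others=['C1=M'] -> C2=S, others downsized to S] -> [I,S,S]
Op 5: C2 write [C2 write: invalidate ['C1=S'] -> C2=M] -> [I,I,M]
Op 6: C0 read [C0 read from I: others=['C2=M'] -> C0=S, others downsized to S] -> [S,I,S]
Op 7: C2 read [C2 read: already in S, no change] -> [S,I,S]

Answer: I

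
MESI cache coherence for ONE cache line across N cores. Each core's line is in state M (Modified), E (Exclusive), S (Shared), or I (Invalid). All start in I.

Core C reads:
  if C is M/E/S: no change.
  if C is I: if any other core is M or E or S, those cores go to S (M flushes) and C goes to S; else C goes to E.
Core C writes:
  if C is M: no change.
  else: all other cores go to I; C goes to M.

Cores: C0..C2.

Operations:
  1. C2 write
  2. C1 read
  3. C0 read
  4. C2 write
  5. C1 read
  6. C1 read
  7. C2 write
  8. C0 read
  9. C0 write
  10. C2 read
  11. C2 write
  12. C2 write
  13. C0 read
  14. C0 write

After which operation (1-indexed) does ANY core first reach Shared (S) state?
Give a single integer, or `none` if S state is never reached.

Answer: 2

Derivation:
Op 1: C2 write [C2 write: invalidate none -> C2=M] -> [I,I,M]
Op 2: C1 read [C1 read from I: others=['C2=M'] -> C1=S, others downsized to S] -> [I,S,S]
  -> First S state at op 2; remaining ops need not be traced.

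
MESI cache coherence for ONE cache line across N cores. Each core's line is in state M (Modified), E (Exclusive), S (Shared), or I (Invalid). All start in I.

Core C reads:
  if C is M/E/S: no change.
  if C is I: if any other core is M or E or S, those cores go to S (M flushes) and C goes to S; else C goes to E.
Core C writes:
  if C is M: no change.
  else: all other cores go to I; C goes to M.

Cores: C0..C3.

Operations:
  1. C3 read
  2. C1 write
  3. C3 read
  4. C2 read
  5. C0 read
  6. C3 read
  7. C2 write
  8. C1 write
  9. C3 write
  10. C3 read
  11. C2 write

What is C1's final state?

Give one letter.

Answer: I

Derivation:
Op 1: C3 read [C3 read from I: no other sharers -> C3=E (exclusive)] -> [I,I,I,E]
Op 2: C1 write [C1 write: invalidate ['C3=E'] -> C1=M] -> [I,M,I,I]
Op 3: C3 read [C3 read from I: others=['C1=M'] -> C3=S, others downsized to S] -> [I,S,I,S]
Op 4: C2 read [C2 read from I: others=['C1=S', 'C3=S'] -> C2=S, others downsized to S] -> [I,S,S,S]
Op 5: C0 read [C0 read from I: others=['C1=S', 'C2=S', 'C3=S'] -> C0=S, others downsized to S] -> [S,S,S,S]
Op 6: C3 read [C3 read: already in S, no change] -> [S,S,S,S]
Op 7: C2 write [C2 write: invalidate ['C0=S', 'C1=S', 'C3=S'] -> C2=M] -> [I,I,M,I]
Op 8: C1 write [C1 write: invalidate ['C2=M'] -> C1=M] -> [I,M,I,I]
Op 9: C3 write [C3 write: invalidate ['C1=M'] -> C3=M] -> [I,I,I,M]
Op 10: C3 read [C3 read: already in M, no change] -> [I,I,I,M]
Op 11: C2 write [C2 write: invalidate ['C3=M'] -> C2=M] -> [I,I,M,I]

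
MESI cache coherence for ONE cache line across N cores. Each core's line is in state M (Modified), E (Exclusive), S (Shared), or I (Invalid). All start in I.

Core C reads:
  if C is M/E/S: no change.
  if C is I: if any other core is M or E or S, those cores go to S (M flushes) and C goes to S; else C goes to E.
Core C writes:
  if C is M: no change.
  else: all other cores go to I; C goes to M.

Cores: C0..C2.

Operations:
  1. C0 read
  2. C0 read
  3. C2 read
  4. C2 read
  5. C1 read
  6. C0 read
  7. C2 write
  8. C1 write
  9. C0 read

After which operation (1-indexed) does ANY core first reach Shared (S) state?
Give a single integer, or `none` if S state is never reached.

Answer: 3

Derivation:
Op 1: C0 read [C0 read from I: no other sharers -> C0=E (exclusive)] -> [E,I,I]
Op 2: C0 read [C0 read: already in E, no change] -> [E,I,I]
Op 3: C2 read [C2 read from I: others=['C0=E'] -> C2=S, others downsized to S] -> [S,I,S]
  -> First S state at op 3; remaining ops need not be traced.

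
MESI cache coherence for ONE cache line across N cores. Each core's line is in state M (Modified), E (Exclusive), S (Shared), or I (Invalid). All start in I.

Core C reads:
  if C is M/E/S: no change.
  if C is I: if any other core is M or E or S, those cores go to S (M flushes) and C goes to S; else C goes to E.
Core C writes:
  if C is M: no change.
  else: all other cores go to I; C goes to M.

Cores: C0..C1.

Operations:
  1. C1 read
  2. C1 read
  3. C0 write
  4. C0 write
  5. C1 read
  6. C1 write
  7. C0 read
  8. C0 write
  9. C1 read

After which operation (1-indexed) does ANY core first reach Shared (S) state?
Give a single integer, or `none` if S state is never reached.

Op 1: C1 read [C1 read from I: no other sharers -> C1=E (exclusive)] -> [I,E]
Op 2: C1 read [C1 read: already in E, no change] -> [I,E]
Op 3: C0 write [C0 write: invalidate ['C1=E'] -> C0=M] -> [M,I]
Op 4: C0 write [C0 write: already M (modified), no change] -> [M,I]
Op 5: C1 read [C1 read from I: others=['C0=M'] -> C1=S, others downsized to S] -> [S,S]
  -> First S state at op 5; remaining ops need not be traced.

Answer: 5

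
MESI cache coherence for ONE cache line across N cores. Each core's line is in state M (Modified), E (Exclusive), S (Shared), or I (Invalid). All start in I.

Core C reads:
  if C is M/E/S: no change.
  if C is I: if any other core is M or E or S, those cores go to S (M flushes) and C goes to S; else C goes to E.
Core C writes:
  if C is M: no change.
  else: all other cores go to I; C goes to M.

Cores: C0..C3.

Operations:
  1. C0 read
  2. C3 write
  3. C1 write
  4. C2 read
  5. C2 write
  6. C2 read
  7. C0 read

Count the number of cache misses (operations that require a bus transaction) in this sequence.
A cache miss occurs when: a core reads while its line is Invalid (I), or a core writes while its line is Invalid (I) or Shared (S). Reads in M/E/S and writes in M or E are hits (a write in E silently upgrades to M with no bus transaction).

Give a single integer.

Answer: 6

Derivation:
Op 1: C0 read [C0 read from I: no other sharers -> C0=E (exclusive)] -> [E,I,I,I] [MISS #1: read from I]
Op 2: C3 write [C3 write: invalidate ['C0=E'] -> C3=M] -> [I,I,I,M] [MISS #2: write from I]
Op 3: C1 write [C1 write: invalidate ['C3=M'] -> C1=M] -> [I,M,I,I] [MISS #3: write from I]
Op 4: C2 read [C2 read from I: others=['C1=M'] -> C2=S, others downsized to S] -> [I,S,S,I] [MISS #4: read from I]
Op 5: C2 write [C2 write: invalidate ['C1=S'] -> C2=M] -> [I,I,M,I] [MISS #5: write from S]
Op 6: C2 read [C2 read: already in M, no change] -> [I,I,M,I] [hit: read from M]
Op 7: C0 read [C0 read from I: others=['C2=M'] -> C0=S, others downsized to S] -> [S,I,S,I] [MISS #6: read from I]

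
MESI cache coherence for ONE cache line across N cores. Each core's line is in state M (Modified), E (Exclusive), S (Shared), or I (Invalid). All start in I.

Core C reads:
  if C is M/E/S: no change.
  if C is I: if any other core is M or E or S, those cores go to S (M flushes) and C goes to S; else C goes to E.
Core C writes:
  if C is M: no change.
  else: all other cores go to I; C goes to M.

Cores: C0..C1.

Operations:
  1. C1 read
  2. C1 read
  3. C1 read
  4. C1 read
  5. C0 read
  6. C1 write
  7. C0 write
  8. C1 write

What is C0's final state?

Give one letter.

Answer: I

Derivation:
Op 1: C1 read [C1 read from I: no other sharers -> C1=E (exclusive)] -> [I,E]
Op 2: C1 read [C1 read: already in E, no change] -> [I,E]
Op 3: C1 read [C1 read: already in E, no change] -> [I,E]
Op 4: C1 read [C1 read: already in E, no change] -> [I,E]
Op 5: C0 read [C0 read from I: others=['C1=E'] -> C0=S, others downsized to S] -> [S,S]
Op 6: C1 write [C1 write: invalidate ['C0=S'] -> C1=M] -> [I,M]
Op 7: C0 write [C0 write: invalidate ['C1=M'] -> C0=M] -> [M,I]
Op 8: C1 write [C1 write: invalidate ['C0=M'] -> C1=M] -> [I,M]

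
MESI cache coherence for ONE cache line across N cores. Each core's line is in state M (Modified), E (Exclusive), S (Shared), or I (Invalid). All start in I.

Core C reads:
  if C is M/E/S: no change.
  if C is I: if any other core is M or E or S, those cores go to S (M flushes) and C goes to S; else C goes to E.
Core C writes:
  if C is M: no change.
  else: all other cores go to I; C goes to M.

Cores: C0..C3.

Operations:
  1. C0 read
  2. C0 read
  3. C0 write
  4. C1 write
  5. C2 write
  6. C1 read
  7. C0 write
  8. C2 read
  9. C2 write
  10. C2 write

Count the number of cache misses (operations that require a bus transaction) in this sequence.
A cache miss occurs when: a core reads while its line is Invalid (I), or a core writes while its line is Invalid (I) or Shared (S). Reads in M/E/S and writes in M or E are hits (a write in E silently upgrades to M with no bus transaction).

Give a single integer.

Op 1: C0 read [C0 read from I: no other sharers -> C0=E (exclusive)] -> [E,I,I,I] [MISS #1: read from I]
Op 2: C0 read [C0 read: already in E, no change] -> [E,I,I,I] [hit: read from E]
Op 3: C0 write [C0 write: invalidate none -> C0=M] -> [M,I,I,I] [hit: write from E is a silent E->M upgrade, no bus transaction]
Op 4: C1 write [C1 write: invalidate ['C0=M'] -> C1=M] -> [I,M,I,I] [MISS #2: write from I]
Op 5: C2 write [C2 write: invalidate ['C1=M'] -> C2=M] -> [I,I,M,I] [MISS #3: write from I]
Op 6: C1 read [C1 read from I: others=['C2=M'] -> C1=S, others downsized to S] -> [I,S,S,I] [MISS #4: read from I]
Op 7: C0 write [C0 write: invalidate ['C1=S', 'C2=S'] -> C0=M] -> [M,I,I,I] [MISS #5: write from I]
Op 8: C2 read [C2 read from I: others=['C0=M'] -> C2=S, others downsized to S] -> [S,I,S,I] [MISS #6: read from I]
Op 9: C2 write [C2 write: invalidate ['C0=S'] -> C2=M] -> [I,I,M,I] [MISS #7: write from S]
Op 10: C2 write [C2 write: already M (modified), no change] -> [I,I,M,I] [hit: write from M]

Answer: 7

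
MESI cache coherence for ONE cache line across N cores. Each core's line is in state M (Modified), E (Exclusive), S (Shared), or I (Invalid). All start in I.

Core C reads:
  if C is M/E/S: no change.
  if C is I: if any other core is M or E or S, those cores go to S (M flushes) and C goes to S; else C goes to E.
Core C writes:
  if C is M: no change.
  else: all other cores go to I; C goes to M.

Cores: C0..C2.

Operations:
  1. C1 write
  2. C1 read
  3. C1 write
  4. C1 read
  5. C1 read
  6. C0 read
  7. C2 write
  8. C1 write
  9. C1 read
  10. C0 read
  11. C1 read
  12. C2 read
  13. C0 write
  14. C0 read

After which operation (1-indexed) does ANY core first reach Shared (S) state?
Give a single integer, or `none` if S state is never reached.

Answer: 6

Derivation:
Op 1: C1 write [C1 write: invalidate none -> C1=M] -> [I,M,I]
Op 2: C1 read [C1 read: already in M, no change] -> [I,M,I]
Op 3: C1 write [C1 write: already M (modified), no change] -> [I,M,I]
Op 4: C1 read [C1 read: already in M, no change] -> [I,M,I]
Op 5: C1 read [C1 read: already in M, no change] -> [I,M,I]
Op 6: C0 read [C0 read from I: others=['C1=M'] -> C0=S, others downsized to S] -> [S,S,I]
  -> First S state at op 6; remaining ops need not be traced.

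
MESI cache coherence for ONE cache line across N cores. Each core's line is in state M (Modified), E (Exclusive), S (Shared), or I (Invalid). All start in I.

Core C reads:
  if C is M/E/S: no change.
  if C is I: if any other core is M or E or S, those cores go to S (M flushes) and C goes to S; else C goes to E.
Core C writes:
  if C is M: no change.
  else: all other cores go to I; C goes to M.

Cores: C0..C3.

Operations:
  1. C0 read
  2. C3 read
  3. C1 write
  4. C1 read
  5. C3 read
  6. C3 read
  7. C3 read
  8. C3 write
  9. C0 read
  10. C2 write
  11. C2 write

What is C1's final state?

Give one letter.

Op 1: C0 read [C0 read from I: no other sharers -> C0=E (exclusive)] -> [E,I,I,I]
Op 2: C3 read [C3 read from I: others=['C0=E'] -> C3=S, others downsized to S] -> [S,I,I,S]
Op 3: C1 write [C1 write: invalidate ['C0=S', 'C3=S'] -> C1=M] -> [I,M,I,I]
Op 4: C1 read [C1 read: already in M, no change] -> [I,M,I,I]
Op 5: C3 read [C3 read from I: others=['C1=M'] -> C3=S, others downsized to S] -> [I,S,I,S]
Op 6: C3 read [C3 read: already in S, no change] -> [I,S,I,S]
Op 7: C3 read [C3 read: already in S, no change] -> [I,S,I,S]
Op 8: C3 write [C3 write: invalidate ['C1=S'] -> C3=M] -> [I,I,I,M]
Op 9: C0 read [C0 read from I: others=['C3=M'] -> C0=S, others downsized to S] -> [S,I,I,S]
Op 10: C2 write [C2 write: invalidate ['C0=S', 'C3=S'] -> C2=M] -> [I,I,M,I]
Op 11: C2 write [C2 write: already M (modified), no change] -> [I,I,M,I]

Answer: I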